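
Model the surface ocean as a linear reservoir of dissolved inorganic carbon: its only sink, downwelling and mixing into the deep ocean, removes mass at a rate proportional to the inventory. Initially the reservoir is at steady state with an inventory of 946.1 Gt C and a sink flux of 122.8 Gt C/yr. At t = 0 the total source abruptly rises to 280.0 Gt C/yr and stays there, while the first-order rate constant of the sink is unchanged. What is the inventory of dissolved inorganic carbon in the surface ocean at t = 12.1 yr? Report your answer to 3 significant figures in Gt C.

Residence time τ = M₀/F₀ = 7.704 yr. The eventual steady state is M_∞ = M₀·(F₁/F₀) = 946.1 × 280.0/122.8 = 2157.2 Gt C.
The anomaly ΔM(t) = M(t) − M_∞ decays as ΔM₀·e^(−t/τ) with ΔM₀ = 946.1 − 2157.2 = −1211 Gt C.
At t = 12.1 yr, e^(−t/τ) = e^(−1.571) = 0.2079, so ΔM = −251.8 Gt C and M = 2157.2 − 251.8 = 1905.4 Gt C.

1910 Gt C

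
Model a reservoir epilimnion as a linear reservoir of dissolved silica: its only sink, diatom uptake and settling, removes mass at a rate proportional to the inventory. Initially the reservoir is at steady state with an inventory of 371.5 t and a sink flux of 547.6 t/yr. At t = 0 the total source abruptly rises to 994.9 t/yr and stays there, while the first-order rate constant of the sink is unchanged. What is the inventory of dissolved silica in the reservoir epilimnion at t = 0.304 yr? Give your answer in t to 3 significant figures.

481 t

Residence time τ = M₀/F₀ = 0.6784 yr. The eventual steady state is M_∞ = M₀·(F₁/F₀) = 371.5 × 994.9/547.6 = 674.95 t.
The anomaly ΔM(t) = M(t) − M_∞ decays as ΔM₀·e^(−t/τ) with ΔM₀ = 371.5 − 674.95 = −303.5 t.
At t = 0.304 yr, e^(−t/τ) = e^(−0.4481) = 0.6388, so ΔM = −193.9 t and M = 674.95 − 193.9 = 481.10 t.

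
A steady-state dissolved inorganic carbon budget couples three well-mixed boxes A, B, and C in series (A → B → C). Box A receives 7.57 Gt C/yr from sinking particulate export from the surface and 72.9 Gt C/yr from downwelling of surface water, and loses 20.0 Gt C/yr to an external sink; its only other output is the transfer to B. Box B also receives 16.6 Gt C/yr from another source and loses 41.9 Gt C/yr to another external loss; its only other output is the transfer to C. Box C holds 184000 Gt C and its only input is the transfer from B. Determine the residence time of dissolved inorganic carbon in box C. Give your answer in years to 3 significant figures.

5230 yr

Box A: F(A→B) = (7.57 + 72.9) − 20.0 = 60.470 Gt C/yr.
Box B: F(B→C) = (60.470 + 16.6) − 41.9 = 35.170 Gt C/yr.
Box C throughput = its input = 35.170 Gt C/yr; τ = 184000 / 35.170 = 5232 yr.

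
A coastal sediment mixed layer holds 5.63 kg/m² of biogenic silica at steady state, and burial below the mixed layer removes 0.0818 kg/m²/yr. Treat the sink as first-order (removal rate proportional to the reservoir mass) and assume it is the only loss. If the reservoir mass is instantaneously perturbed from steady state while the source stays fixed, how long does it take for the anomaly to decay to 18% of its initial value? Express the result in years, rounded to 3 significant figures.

118 yr

For a linear reservoir the anomaly decays as exp(−t/τ) with τ = M/F = 5.63/0.0818 = 68.83 yr.
exp(−t/τ) = 0.18 ⇒ t = −τ ln(0.18) = 68.83 × 1.715 = 118.0 yr.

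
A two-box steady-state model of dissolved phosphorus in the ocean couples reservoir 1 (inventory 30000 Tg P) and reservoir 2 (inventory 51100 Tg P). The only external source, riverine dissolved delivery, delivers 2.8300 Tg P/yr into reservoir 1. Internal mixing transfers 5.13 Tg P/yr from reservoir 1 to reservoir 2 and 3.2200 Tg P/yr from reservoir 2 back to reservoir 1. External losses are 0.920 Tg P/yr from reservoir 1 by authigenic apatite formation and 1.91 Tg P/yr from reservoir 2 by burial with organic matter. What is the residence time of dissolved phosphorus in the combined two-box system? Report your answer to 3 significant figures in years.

28700 yr

For the system as a whole, the A↔B exchange is internal and contributes nothing to the throughput; only the external sinks remove mass.
M_total = 30000 + 51100 = 81100 Tg P.
ΣF_external_out = 0.920 + 1.91 = 2.8300 Tg P/yr.
τ = M_total / ΣF_ext = 81100 / 2.8300 = 28660 yr.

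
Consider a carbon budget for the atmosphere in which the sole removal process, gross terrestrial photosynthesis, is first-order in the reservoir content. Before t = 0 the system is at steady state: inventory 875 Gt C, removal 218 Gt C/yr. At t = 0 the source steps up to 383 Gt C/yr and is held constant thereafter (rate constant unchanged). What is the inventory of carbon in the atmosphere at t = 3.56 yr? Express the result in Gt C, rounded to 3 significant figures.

1260 Gt C

The sink rate constant is k = F₀/M₀ = 218/875 = 0.2491 yr⁻¹.
Solving dM/dt = F₁ − kM with M(0) = M₀ gives M(t) = F₁/k + (M₀ − F₁/k)·e^(−kt).
F₁/k = 383/0.2491 = 1537.3 Gt C; kt = 0.2491 × 3.56 = 0.8869, e^(−kt) = 0.4119.
M(3.56) = 1537.3 + (875 − 1537.3) × 0.4119 = 1537.3 − 272.8 = 1264.5 Gt C.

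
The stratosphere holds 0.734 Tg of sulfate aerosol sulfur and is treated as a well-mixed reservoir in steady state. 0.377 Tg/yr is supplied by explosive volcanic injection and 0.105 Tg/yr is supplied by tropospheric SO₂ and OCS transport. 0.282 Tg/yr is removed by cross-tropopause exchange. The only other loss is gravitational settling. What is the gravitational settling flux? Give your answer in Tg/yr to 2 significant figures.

0.20 Tg/yr

At steady state ΣF_in = ΣF_out.
ΣF_in = 0.377 + 0.105 = 0.48200 Tg/yr.
Gravitational settling flux = ΣF_in − (0.282) = 0.48200 − 0.2820 = 0.2000 Tg/yr.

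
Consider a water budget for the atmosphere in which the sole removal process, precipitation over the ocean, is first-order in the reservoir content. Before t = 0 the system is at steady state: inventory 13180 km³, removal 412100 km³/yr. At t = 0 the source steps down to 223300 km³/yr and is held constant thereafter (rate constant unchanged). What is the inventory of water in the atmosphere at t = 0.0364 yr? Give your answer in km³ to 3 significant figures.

9080 km³

τ = M₀/F₀ = 13180/412100 = 0.03198 yr; rate constant k = 1/τ.
New steady state M_∞ = F₁/k = F₁·τ = 223300 × 0.03198 = 7141.7 km³.
M(t) = M_∞ + (M₀ − M_∞)·e^(−t/τ); t/τ = 0.0364/0.03198 = 1.138, so e^(−t/τ) = 0.3204.
M(t) = 7141.7 + 6038 × 0.3204 = 9076.5 km³.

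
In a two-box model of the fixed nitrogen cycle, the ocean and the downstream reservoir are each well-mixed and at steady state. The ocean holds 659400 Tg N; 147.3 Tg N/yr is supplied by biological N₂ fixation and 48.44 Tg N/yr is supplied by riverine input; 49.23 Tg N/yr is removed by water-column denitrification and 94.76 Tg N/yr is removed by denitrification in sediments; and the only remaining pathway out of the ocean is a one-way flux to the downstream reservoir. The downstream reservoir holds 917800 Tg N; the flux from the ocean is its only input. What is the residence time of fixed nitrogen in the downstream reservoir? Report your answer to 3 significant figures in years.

17700 yr

Balance the ocean: ΣF_in = 147.3 + 48.44 = 195.74 Tg N/yr.
Flux to the downstream reservoir = ΣF_in − (49.23 + 94.76) = 51.750 Tg N/yr.
At steady state the output of the downstream reservoir equals its input, 51.750 Tg N/yr.
τ = M / F = 917800 / 51.750 = 17740 yr.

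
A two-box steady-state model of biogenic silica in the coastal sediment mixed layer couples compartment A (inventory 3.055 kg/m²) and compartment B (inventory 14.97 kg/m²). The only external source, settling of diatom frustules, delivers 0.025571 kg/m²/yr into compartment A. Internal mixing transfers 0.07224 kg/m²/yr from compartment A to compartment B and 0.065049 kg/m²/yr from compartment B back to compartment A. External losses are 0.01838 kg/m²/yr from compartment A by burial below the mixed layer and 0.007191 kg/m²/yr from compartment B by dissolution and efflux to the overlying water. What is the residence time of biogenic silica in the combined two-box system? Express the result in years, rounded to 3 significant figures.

705 yr

Treat the two boxes together as one reservoir: the mixing fluxes between them are internal recycling, so τ = ΣM / Σ(external losses).
M_total = 3.055 + 14.97 = 18.025 kg/m².
ΣF_external_out = 0.01838 + 0.007191 = 0.025571 kg/m²/yr.
τ = M_total / ΣF_ext = 18.025 / 0.025571 = 704.9 yr.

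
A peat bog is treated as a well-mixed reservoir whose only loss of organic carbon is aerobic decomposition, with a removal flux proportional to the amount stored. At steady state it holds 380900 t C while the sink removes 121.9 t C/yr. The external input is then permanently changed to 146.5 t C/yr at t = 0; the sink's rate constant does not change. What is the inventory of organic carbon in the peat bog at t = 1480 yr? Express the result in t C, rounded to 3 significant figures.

410000 t C

Residence time τ = M₀/F₀ = 3125 yr. The eventual steady state is M_∞ = M₀·(F₁/F₀) = 380900 × 146.5/121.9 = 457770 t C.
The anomaly ΔM(t) = M(t) − M_∞ decays as ΔM₀·e^(−t/τ) with ΔM₀ = 380900 − 457770 = −76870 t C.
At t = 1480 yr, e^(−t/τ) = e^(−0.4736) = 0.6227, so ΔM = −47870 t C and M = 457770 − 47870 = 409900 t C.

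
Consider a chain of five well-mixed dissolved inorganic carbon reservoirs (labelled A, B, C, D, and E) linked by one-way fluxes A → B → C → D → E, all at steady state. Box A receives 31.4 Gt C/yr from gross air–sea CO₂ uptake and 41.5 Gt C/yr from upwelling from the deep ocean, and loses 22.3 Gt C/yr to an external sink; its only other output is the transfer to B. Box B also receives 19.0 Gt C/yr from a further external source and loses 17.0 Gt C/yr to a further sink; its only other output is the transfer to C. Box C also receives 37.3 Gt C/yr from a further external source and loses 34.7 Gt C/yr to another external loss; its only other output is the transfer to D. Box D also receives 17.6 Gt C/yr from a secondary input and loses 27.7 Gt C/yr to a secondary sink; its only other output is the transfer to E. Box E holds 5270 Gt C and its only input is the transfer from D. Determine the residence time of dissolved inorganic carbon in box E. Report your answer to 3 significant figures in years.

Box A: F(A→B) = (31.4 + 41.5) − 22.3 = 50.600 Gt C/yr.
Box B: F(B→C) = (50.600 + 19.0) − 17.0 = 52.600 Gt C/yr.
Box C: F(C→D) = (52.600 + 37.3) − 34.7 = 55.200 Gt C/yr.
Box D: F(D→E) = (55.200 + 17.6) − 27.7 = 45.100 Gt C/yr.
Box E throughput = its input = 45.100 Gt C/yr; τ = 5270 / 45.100 = 116.9 yr.

117 yr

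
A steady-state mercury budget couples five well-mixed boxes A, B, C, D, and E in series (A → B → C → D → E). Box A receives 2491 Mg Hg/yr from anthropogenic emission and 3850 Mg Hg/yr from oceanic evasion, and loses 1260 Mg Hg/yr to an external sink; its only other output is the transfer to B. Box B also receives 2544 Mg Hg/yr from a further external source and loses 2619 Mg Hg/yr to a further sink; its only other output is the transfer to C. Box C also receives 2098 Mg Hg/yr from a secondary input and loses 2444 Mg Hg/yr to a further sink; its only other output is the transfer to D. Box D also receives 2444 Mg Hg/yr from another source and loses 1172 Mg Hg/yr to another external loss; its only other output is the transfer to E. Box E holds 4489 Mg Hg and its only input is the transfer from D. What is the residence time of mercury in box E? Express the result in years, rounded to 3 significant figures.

0.757 yr

Box A: F(A→B) = (2491 + 3850) − 1260 = 5081.0 Mg Hg/yr.
Box B: F(B→C) = (5081.0 + 2544) − 2619 = 5006.0 Mg Hg/yr.
Box C: F(C→D) = (5006.0 + 2098) − 2444 = 4660.0 Mg Hg/yr.
Box D: F(D→E) = (4660.0 + 2444) − 1172 = 5932.0 Mg Hg/yr.
Box E throughput = its input = 5932.0 Mg Hg/yr; τ = 4489 / 5932.0 = 0.7567 yr.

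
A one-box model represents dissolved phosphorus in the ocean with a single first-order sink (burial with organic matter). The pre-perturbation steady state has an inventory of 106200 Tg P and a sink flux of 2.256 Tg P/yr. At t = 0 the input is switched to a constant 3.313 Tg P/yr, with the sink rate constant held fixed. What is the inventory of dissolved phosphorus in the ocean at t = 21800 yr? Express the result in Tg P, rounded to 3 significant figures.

125000 Tg P

Residence time τ = M₀/F₀ = 47070 yr. The eventual steady state is M_∞ = M₀·(F₁/F₀) = 106200 × 3.313/2.256 = 155960 Tg P.
The anomaly ΔM(t) = M(t) − M_∞ decays as ΔM₀·e^(−t/τ) with ΔM₀ = 106200 − 155960 = −49760 Tg P.
At t = 21800 yr, e^(−t/τ) = e^(−0.4631) = 0.6293, so ΔM = −31310 Tg P and M = 155960 − 31310 = 124640 Tg P.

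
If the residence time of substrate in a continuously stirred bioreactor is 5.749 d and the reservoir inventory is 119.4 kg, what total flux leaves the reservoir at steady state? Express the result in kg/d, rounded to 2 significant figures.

21 kg/d

F = M / τ = 119.4 / 5.749 = 20.77 kg/d.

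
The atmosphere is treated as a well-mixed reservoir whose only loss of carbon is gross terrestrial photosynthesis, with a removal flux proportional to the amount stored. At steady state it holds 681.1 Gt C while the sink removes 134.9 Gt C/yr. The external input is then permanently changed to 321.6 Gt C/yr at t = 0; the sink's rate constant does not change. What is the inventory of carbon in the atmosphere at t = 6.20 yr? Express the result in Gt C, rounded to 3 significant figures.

1350 Gt C

τ = M₀/F₀ = 681.1/134.9 = 5.049 yr; rate constant k = 1/τ.
New steady state M_∞ = F₁/k = F₁·τ = 321.6 × 5.049 = 1623.7 Gt C.
M(t) = M_∞ + (M₀ − M_∞)·e^(−t/τ); t/τ = 6.20/5.049 = 1.228, so e^(−t/τ) = 0.2929.
M(t) = 1623.7 − 942.6 × 0.2929 = 1347.7 Gt C.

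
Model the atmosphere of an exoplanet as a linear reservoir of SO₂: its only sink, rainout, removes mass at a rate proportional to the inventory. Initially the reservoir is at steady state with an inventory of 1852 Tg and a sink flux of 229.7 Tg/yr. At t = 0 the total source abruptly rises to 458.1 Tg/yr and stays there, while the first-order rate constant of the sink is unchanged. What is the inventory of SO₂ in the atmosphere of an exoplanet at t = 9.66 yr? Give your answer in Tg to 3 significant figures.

τ = M₀/F₀ = 1852/229.7 = 8.063 yr; rate constant k = 1/τ.
New steady state M_∞ = F₁/k = F₁·τ = 458.1 × 8.063 = 3693.5 Tg.
M(t) = M_∞ + (M₀ − M_∞)·e^(−t/τ); t/τ = 9.66/8.063 = 1.198, so e^(−t/τ) = 0.3018.
M(t) = 3693.5 − 1842 × 0.3018 = 3137.8 Tg.

3140 Tg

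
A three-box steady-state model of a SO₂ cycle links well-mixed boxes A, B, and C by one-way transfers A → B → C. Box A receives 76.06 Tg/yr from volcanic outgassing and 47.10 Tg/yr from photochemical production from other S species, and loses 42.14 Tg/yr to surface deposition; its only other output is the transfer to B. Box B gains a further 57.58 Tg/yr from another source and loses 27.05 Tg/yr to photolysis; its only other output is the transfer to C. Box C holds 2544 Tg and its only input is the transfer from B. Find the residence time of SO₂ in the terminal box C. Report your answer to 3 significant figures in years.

Box A: F(A→B) = (76.06 + 47.10) − 42.14 = 81.020 Tg/yr.
Box B: F(B→C) = (81.020 + 57.58) − 27.05 = 111.55 Tg/yr.
Box C throughput = its input = 111.55 Tg/yr; τ = 2544 / 111.55 = 22.81 yr.

22.8 yr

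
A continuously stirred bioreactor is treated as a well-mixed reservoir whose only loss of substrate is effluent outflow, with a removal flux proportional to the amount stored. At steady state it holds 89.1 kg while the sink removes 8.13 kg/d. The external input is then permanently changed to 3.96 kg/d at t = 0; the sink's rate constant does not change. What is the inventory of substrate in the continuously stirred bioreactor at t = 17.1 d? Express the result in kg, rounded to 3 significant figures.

53.0 kg

τ = M₀/F₀ = 89.1/8.13 = 10.96 d; rate constant k = 1/τ.
New steady state M_∞ = F₁/k = F₁·τ = 3.96 × 10.96 = 43.399 kg.
M(t) = M_∞ + (M₀ − M_∞)·e^(−t/τ); t/τ = 17.1/10.96 = 1.560, so e^(−t/τ) = 0.2101.
M(t) = 43.399 + 45.70 × 0.2101 = 53.000 kg.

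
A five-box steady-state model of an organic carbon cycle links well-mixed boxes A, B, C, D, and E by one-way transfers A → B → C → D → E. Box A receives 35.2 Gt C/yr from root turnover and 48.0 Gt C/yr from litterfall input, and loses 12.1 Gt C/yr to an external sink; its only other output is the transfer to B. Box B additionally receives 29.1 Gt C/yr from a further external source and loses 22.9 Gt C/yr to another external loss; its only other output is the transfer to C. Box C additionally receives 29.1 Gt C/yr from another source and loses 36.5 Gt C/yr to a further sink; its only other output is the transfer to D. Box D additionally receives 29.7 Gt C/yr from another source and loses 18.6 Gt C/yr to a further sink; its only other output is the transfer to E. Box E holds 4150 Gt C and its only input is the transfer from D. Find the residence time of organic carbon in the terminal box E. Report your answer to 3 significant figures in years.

Box A: F(A→B) = (35.2 + 48.0) − 12.1 = 71.100 Gt C/yr.
Box B: F(B→C) = (71.100 + 29.1) − 22.9 = 77.300 Gt C/yr.
Box C: F(C→D) = (77.300 + 29.1) − 36.5 = 69.900 Gt C/yr.
Box D: F(D→E) = (69.900 + 29.7) − 18.6 = 81.000 Gt C/yr.
Box E throughput = its input = 81.000 Gt C/yr; τ = 4150 / 81.000 = 51.23 yr.

51.2 yr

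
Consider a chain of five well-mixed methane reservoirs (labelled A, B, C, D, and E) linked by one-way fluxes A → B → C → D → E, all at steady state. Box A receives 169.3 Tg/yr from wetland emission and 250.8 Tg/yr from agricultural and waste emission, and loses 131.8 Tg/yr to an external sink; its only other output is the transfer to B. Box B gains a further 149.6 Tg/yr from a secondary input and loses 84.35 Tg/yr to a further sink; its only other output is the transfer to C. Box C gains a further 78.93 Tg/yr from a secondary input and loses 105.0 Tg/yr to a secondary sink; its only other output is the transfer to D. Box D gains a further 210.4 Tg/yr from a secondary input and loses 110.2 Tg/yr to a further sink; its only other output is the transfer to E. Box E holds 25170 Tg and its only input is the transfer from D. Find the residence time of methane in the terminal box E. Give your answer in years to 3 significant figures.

Box A: F(A→B) = (169.3 + 250.8) − 131.8 = 288.30 Tg/yr.
Box B: F(B→C) = (288.30 + 149.6) − 84.35 = 353.55 Tg/yr.
Box C: F(C→D) = (353.55 + 78.93) − 105.0 = 327.48 Tg/yr.
Box D: F(D→E) = (327.48 + 210.4) − 110.2 = 427.68 Tg/yr.
Box E throughput = its input = 427.68 Tg/yr; τ = 25170 / 427.68 = 58.85 yr.

58.9 yr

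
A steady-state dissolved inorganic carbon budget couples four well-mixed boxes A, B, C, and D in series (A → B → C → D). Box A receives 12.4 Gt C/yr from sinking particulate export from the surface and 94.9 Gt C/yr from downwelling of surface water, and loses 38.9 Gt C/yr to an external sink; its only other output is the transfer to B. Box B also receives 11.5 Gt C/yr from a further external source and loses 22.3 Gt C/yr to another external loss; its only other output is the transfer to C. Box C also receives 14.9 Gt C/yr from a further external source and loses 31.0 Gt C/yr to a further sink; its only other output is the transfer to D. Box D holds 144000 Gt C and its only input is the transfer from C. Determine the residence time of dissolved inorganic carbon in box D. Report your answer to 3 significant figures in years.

3470 yr

Box A: F(A→B) = (12.4 + 94.9) − 38.9 = 68.400 Gt C/yr.
Box B: F(B→C) = (68.400 + 11.5) − 22.3 = 57.600 Gt C/yr.
Box C: F(C→D) = (57.600 + 14.9) − 31.0 = 41.500 Gt C/yr.
Box D throughput = its input = 41.500 Gt C/yr; τ = 144000 / 41.500 = 3470 yr.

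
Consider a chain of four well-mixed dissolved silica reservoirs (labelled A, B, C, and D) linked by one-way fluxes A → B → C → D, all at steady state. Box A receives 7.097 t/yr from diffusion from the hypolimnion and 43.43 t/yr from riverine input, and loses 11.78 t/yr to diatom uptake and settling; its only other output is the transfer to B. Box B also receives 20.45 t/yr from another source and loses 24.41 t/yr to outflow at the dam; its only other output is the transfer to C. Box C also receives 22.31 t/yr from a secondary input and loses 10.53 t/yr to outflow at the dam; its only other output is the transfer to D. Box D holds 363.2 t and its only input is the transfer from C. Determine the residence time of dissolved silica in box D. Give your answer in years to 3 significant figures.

Box A: F(A→B) = (7.097 + 43.43) − 11.78 = 38.747 t/yr.
Box B: F(B→C) = (38.747 + 20.45) − 24.41 = 34.787 t/yr.
Box C: F(C→D) = (34.787 + 22.31) − 10.53 = 46.567 t/yr.
Box D throughput = its input = 46.567 t/yr; τ = 363.2 / 46.567 = 7.800 yr.

7.80 yr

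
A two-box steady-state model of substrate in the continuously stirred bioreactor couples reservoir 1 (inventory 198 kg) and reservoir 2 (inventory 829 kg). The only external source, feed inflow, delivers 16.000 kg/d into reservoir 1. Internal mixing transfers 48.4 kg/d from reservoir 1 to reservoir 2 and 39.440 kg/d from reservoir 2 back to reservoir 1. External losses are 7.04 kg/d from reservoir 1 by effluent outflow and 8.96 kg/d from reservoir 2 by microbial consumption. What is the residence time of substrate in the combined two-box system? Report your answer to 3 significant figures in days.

For the system as a whole, the A↔B exchange is internal and contributes nothing to the throughput; only the external sinks remove mass.
M_total = 198 + 829 = 1027.0 kg.
ΣF_external_out = 7.04 + 8.96 = 16.000 kg/d.
τ = M_total / ΣF_ext = 1027.0 / 16.000 = 64.19 d.

64.2 d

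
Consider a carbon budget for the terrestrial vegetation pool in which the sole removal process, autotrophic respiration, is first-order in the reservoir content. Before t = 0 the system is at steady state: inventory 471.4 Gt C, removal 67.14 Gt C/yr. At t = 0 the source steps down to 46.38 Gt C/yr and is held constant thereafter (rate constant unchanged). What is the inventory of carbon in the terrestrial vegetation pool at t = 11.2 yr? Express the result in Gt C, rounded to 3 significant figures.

τ = M₀/F₀ = 471.4/67.14 = 7.021 yr; rate constant k = 1/τ.
New steady state M_∞ = F₁/k = F₁·τ = 46.38 × 7.021 = 325.64 Gt C.
M(t) = M_∞ + (M₀ − M_∞)·e^(−t/τ); t/τ = 11.2/7.021 = 1.595, so e^(−t/τ) = 0.2029.
M(t) = 325.64 + 145.8 × 0.2029 = 355.21 Gt C.

355 Gt C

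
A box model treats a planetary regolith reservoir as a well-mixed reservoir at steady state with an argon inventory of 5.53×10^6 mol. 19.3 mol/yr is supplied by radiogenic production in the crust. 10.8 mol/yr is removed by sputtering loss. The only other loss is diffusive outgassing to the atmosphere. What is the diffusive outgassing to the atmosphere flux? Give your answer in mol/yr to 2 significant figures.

8.5 mol/yr

At steady state ΣF_in = ΣF_out.
ΣF_in = 19.300 mol/yr.
Diffusive outgassing to the atmosphere flux = ΣF_in − (10.8) = 19.300 − 10.80 = 8.500 mol/yr.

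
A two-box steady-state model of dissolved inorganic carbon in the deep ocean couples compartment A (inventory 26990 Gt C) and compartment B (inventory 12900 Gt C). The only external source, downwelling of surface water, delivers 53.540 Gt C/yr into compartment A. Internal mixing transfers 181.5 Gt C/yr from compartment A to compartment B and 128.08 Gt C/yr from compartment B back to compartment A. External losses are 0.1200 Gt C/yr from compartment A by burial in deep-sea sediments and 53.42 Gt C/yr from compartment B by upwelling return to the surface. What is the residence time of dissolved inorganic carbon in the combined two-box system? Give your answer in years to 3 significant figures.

745 yr

For the system as a whole, the A↔B exchange is internal and contributes nothing to the throughput; only the external sinks remove mass.
M_total = 26990 + 12900 = 39890 Gt C.
ΣF_external_out = 0.1200 + 53.42 = 53.540 Gt C/yr.
τ = M_total / ΣF_ext = 39890 / 53.540 = 745.1 yr.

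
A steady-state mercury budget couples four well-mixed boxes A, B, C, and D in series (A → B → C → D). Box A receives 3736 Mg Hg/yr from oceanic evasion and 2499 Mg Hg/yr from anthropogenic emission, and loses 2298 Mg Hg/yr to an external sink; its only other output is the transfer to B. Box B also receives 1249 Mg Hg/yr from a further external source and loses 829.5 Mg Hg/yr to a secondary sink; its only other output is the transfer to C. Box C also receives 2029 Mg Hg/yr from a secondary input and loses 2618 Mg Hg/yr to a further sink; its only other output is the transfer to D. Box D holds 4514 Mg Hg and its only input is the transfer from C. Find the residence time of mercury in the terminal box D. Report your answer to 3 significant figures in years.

1.20 yr

Box A: F(A→B) = (3736 + 2499) − 2298 = 3937.0 Mg Hg/yr.
Box B: F(B→C) = (3937.0 + 1249) − 829.5 = 4356.5 Mg Hg/yr.
Box C: F(C→D) = (4356.5 + 2029) − 2618 = 3767.5 Mg Hg/yr.
Box D throughput = its input = 3767.5 Mg Hg/yr; τ = 4514 / 3767.5 = 1.198 yr.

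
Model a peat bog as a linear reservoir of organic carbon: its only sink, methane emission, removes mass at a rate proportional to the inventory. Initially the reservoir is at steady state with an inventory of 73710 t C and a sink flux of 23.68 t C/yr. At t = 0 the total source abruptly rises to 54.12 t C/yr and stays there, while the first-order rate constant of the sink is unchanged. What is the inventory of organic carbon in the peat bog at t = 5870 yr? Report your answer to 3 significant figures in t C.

154000 t C

τ = M₀/F₀ = 73710/23.68 = 3113 yr; rate constant k = 1/τ.
New steady state M_∞ = F₁/k = F₁·τ = 54.12 × 3113 = 168460 t C.
M(t) = M_∞ + (M₀ − M_∞)·e^(−t/τ); t/τ = 5870/3113 = 1.886, so e^(−t/τ) = 0.1517.
M(t) = 168460 − 94750 × 0.1517 = 154090 t C.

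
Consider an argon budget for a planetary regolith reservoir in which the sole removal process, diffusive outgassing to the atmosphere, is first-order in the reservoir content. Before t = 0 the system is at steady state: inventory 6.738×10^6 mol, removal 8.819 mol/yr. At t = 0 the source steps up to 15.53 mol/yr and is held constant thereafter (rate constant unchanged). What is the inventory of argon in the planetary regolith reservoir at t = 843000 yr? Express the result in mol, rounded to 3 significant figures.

1.02×10^7 mol

The sink rate constant is k = F₀/M₀ = 8.819/6.738×10^6 = 1.309×10^-6 yr⁻¹.
Solving dM/dt = F₁ − kM with M(0) = M₀ gives M(t) = F₁/k + (M₀ − F₁/k)·e^(−kt).
F₁/k = 15.53/1.309×10^-6 = 1.1865×10^7 mol; kt = 1.309×10^-6 × 843000 = 1.103, e^(−kt) = 0.3318.
M(843000) = 1.1865×10^7 + (6.738×10^6 − 1.1865×10^7) × 0.3318 = 1.1865×10^7 − 1.701×10^6 = 1.0164×10^7 mol.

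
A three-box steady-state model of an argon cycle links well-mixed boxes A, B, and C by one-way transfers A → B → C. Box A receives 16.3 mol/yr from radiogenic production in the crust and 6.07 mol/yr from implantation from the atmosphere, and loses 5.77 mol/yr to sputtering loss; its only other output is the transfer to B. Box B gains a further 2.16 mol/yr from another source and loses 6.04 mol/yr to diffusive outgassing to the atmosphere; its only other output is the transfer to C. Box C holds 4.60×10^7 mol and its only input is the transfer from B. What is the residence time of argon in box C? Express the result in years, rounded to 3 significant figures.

3.62×10^6 yr

Box A: F(A→B) = (16.3 + 6.07) − 5.77 = 16.600 mol/yr.
Box B: F(B→C) = (16.600 + 2.16) − 6.04 = 12.720 mol/yr.
Box C throughput = its input = 12.720 mol/yr; τ = 4.60×10^7 / 12.720 = 3.616×10^6 yr.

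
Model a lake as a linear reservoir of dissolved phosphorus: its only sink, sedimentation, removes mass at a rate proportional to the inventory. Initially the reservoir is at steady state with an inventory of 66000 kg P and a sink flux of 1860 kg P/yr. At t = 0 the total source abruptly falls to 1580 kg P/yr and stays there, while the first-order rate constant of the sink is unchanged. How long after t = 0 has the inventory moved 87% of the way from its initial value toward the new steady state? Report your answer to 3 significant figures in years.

72.4 yr

τ = M₀/F₀ = 66000/1860 = 35.48 yr.
The remaining gap fraction is e^(−t/τ); 87% covered ⇒ e^(−t/τ) = 0.130.
t = −τ ln(0.130) = 35.48 × 2.040 = 72.39 yr.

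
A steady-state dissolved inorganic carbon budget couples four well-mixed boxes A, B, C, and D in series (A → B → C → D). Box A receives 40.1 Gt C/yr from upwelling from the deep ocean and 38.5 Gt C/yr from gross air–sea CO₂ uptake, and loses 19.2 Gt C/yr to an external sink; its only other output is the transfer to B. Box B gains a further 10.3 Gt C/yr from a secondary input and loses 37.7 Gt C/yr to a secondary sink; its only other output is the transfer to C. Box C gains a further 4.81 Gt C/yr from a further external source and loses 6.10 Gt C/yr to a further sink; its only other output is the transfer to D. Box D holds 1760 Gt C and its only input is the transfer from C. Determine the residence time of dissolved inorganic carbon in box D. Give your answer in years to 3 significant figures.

Box A: F(A→B) = (40.1 + 38.5) − 19.2 = 59.400 Gt C/yr.
Box B: F(B→C) = (59.400 + 10.3) − 37.7 = 32.000 Gt C/yr.
Box C: F(C→D) = (32.000 + 4.81) − 6.10 = 30.710 Gt C/yr.
Box D throughput = its input = 30.710 Gt C/yr; τ = 1760 / 30.710 = 57.31 yr.

57.3 yr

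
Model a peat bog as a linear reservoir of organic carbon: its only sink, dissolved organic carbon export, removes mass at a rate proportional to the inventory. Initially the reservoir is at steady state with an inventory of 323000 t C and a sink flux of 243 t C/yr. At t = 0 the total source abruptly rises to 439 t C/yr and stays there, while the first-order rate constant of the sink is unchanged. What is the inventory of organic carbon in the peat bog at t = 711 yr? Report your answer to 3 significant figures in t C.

431000 t C

Residence time τ = M₀/F₀ = 1329 yr. The eventual steady state is M_∞ = M₀·(F₁/F₀) = 323000 × 439/243 = 583530 t C.
The anomaly ΔM(t) = M(t) − M_∞ decays as ΔM₀·e^(−t/τ) with ΔM₀ = 323000 − 583530 = −260500 t C.
At t = 711 yr, e^(−t/τ) = e^(−0.5349) = 0.5857, so ΔM = −152600 t C and M = 583530 − 152600 = 430930 t C.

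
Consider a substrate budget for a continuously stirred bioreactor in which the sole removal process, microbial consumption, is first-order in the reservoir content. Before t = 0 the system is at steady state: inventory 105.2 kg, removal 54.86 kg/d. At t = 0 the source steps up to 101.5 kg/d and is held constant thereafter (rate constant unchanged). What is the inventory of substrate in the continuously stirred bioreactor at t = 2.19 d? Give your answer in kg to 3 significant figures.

166 kg

τ = M₀/F₀ = 105.2/54.86 = 1.918 d; rate constant k = 1/τ.
New steady state M_∞ = F₁/k = F₁·τ = 101.5 × 1.918 = 194.64 kg.
M(t) = M_∞ + (M₀ − M_∞)·e^(−t/τ); t/τ = 2.19/1.918 = 1.142, so e^(−t/τ) = 0.3192.
M(t) = 194.64 − 89.44 × 0.3192 = 166.09 kg.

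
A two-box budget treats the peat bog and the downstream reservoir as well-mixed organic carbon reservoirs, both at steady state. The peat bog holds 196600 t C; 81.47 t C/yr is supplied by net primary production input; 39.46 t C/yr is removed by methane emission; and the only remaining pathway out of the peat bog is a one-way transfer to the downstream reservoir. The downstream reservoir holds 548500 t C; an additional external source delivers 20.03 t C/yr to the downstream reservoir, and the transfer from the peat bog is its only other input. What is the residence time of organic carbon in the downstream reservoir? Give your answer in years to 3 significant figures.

8840 yr

Balance the peat bog: ΣF_in = 81.470 t C/yr.
Transfer to the downstream reservoir = ΣF_in − (39.46) = 42.010 t C/yr.
Total input to the downstream reservoir = 42.010 + 20.03 = 62.040 t C/yr; at steady state this equals its total output.
τ = M / F = 548500 / 62.040 = 8841 yr.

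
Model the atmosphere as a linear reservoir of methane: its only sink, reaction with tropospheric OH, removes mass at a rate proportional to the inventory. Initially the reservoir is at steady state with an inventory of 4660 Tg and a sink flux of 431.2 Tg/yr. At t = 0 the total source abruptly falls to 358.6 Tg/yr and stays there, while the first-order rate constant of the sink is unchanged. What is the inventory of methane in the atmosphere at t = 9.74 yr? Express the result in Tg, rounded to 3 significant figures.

4190 Tg

Residence time τ = M₀/F₀ = 10.81 yr. The eventual steady state is M_∞ = M₀·(F₁/F₀) = 4660 × 358.6/431.2 = 3875.4 Tg.
The anomaly ΔM(t) = M(t) − M_∞ decays as ΔM₀·e^(−t/τ) with ΔM₀ = 4660 − 3875.4 = 784.6 Tg.
At t = 9.74 yr, e^(−t/τ) = e^(−0.9013) = 0.4061, so ΔM = 318.6 Tg and M = 3875.4 + 318.6 = 4194.0 Tg.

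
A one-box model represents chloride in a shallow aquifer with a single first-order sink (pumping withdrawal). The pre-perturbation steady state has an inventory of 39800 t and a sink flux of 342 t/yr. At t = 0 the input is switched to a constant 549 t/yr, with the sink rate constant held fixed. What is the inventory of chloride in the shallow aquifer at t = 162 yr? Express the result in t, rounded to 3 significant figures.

57900 t

The sink rate constant is k = F₀/M₀ = 342/39800 = 0.008593 yr⁻¹.
Solving dM/dt = F₁ − kM with M(0) = M₀ gives M(t) = F₁/k + (M₀ − F₁/k)·e^(−kt).
F₁/k = 549/0.008593 = 63889 t; kt = 0.008593 × 162 = 1.392, e^(−kt) = 0.2486.
M(162) = 63889 + (39800 − 63889) × 0.2486 = 63889 − 5988 = 57902 t.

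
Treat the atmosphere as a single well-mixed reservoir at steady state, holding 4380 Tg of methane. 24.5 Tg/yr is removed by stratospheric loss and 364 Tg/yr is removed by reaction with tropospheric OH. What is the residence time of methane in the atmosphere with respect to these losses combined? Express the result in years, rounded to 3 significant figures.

Total removal = 24.50 + 364.0 = 388.50 Tg/yr.
τ = M / ΣF_out = 4380 / 388.50 = 11.27 yr.

11.3 yr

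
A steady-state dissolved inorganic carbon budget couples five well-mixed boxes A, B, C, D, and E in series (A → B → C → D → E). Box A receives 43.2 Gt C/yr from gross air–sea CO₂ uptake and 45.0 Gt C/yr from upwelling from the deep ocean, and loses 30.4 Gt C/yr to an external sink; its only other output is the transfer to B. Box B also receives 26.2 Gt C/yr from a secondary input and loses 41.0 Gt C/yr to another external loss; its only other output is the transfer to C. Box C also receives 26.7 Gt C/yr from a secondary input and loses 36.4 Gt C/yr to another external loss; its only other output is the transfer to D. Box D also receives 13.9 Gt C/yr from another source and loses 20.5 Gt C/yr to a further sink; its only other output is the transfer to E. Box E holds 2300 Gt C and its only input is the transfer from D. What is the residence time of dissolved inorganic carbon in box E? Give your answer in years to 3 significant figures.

Box A: F(A→B) = (43.2 + 45.0) − 30.4 = 57.800 Gt C/yr.
Box B: F(B→C) = (57.800 + 26.2) − 41.0 = 43.000 Gt C/yr.
Box C: F(C→D) = (43.000 + 26.7) − 36.4 = 33.300 Gt C/yr.
Box D: F(D→E) = (33.300 + 13.9) − 20.5 = 26.700 Gt C/yr.
Box E throughput = its input = 26.700 Gt C/yr; τ = 2300 / 26.700 = 86.14 yr.

86.1 yr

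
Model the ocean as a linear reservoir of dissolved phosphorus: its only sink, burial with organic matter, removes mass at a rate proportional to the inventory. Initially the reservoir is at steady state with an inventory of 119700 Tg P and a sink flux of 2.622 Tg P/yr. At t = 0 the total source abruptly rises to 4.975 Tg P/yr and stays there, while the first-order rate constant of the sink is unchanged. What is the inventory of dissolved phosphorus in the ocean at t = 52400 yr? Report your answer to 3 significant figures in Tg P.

193000 Tg P

τ = M₀/F₀ = 119700/2.622 = 45650 yr; rate constant k = 1/τ.
New steady state M_∞ = F₁/k = F₁·τ = 4.975 × 45650 = 227120 Tg P.
M(t) = M_∞ + (M₀ − M_∞)·e^(−t/τ); t/τ = 52400/45650 = 1.148, so e^(−t/τ) = 0.3173.
M(t) = 227120 − 107400 × 0.3173 = 193030 Tg P.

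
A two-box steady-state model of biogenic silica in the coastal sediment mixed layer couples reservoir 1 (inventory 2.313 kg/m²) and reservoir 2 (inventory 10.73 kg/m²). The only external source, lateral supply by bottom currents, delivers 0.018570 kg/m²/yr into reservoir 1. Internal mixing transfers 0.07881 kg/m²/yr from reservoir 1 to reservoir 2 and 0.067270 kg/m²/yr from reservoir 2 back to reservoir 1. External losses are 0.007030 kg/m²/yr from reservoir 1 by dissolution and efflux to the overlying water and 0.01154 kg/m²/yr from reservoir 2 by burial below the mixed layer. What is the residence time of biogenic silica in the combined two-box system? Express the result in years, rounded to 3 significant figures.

For the system as a whole, the A↔B exchange is internal and contributes nothing to the throughput; only the external sinks remove mass.
M_total = 2.313 + 10.73 = 13.043 kg/m².
ΣF_external_out = 0.007030 + 0.01154 = 0.018570 kg/m²/yr.
τ = M_total / ΣF_ext = 13.043 / 0.018570 = 702.4 yr.

702 yr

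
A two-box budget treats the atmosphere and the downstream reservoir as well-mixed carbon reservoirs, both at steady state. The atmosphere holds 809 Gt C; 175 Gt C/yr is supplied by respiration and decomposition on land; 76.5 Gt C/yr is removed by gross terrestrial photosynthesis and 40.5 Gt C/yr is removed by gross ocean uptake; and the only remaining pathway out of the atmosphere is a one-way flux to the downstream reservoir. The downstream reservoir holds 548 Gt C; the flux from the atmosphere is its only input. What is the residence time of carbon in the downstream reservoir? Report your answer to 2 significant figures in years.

9.4 yr

Balance the atmosphere: ΣF_in = 175.00 Gt C/yr.
Flux to the downstream reservoir = ΣF_in − (76.5 + 40.5) = 58.000 Gt C/yr.
At steady state the output of the downstream reservoir equals its input, 58.000 Gt C/yr.
τ = M / F = 548 / 58.000 = 9.448 yr.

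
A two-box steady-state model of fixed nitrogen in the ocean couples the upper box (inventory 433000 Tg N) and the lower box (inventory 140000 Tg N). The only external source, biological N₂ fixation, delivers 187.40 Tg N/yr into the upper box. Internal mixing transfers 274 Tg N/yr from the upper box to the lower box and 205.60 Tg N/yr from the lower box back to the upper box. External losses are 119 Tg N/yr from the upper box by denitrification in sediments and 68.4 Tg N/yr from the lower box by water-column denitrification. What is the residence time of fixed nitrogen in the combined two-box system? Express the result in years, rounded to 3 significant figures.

3060 yr

Treat the two boxes together as one reservoir: the mixing fluxes between them are internal recycling, so τ = ΣM / Σ(external losses).
M_total = 433000 + 140000 = 573000 Tg N.
ΣF_external_out = 119 + 68.4 = 187.40 Tg N/yr.
τ = M_total / ΣF_ext = 573000 / 187.40 = 3058 yr.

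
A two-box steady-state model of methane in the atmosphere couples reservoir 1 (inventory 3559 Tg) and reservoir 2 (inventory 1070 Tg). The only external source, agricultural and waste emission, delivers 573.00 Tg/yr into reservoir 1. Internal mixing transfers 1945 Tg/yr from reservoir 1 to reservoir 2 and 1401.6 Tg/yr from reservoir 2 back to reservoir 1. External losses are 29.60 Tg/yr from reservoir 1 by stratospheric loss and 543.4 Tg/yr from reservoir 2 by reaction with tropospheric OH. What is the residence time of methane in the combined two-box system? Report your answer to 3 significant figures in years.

8.08 yr

For the system as a whole, the A↔B exchange is internal and contributes nothing to the throughput; only the external sinks remove mass.
M_total = 3559 + 1070 = 4629.0 Tg.
ΣF_external_out = 29.60 + 543.4 = 573.00 Tg/yr.
τ = M_total / ΣF_ext = 4629.0 / 573.00 = 8.079 yr.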